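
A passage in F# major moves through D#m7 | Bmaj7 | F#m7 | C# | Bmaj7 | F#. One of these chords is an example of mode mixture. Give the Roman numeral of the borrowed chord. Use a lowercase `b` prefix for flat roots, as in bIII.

i7

In F# major the diatonic chords are F#, G#m, A#m, B, C#, D#m, E#dim. D#m7, Bmaj7, C# and F# are all diatonic. F#m7 (F#–A–C#–E) is not: scale degree 1 in F# major carries F# (I). In F# minor the chord on that degree is F#m7, so here it functions as i7, borrowed from the parallel minor.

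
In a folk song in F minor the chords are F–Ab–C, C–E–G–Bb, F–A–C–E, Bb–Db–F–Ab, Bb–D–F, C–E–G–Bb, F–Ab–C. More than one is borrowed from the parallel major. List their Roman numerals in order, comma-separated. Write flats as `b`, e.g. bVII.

Imaj7, IV

In F minor (with V from harmonic minor) the diatonic chords are Fm, Gdim, Ab, Bbm, C, Db, Eb. F–Ab–C = Fm, C–E–G–Bb = C7 and Bb–Db–F–Ab = Bbm7 all belong to that set. F–A–C–E doesn't fit — on degree 1 F minor would have Fm (i). Fmaj7 is the degree-1 chord of F major, so it is the borrowed Imaj7. Bb–D–F doesn't fit — on degree 4 F minor would have Bbm (iv). Bb is the degree-4 chord of F major, so it is the borrowed IV.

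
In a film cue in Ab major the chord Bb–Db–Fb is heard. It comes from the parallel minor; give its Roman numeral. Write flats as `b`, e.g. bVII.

The root Bb is the diatonic 2nd degree of Ab major; the borrowing shows in the chord quality. Bb–Db–Fb is a diminished chord — the form found in Ab minor, not the diatonic ii (Bbm). Borrowed into Ab major it is written ii°.

ii°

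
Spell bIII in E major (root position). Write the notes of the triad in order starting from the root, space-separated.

Scale degree 3 in E major is G#. bIII uses the lowered form, G, taken from E minor. In E minor the chord on G is G–B–D.

G B D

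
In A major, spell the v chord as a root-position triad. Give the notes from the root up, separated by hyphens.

The root, E, is scale degree 5 — the same note in A major and A minor; only the chord quality changes. Stacking thirds in A minor on E gives E–G–B.

E-G-B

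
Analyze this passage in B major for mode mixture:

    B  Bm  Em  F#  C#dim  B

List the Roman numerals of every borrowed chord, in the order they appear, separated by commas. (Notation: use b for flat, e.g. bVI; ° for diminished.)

i, iv, ii°

The diatonic triads in B major are B, C#m, D#m, E, F#, G#m, A#dim. Of the given chords, B and F# are diatonic. Bm (B–D–F#) doesn't fit — on degree 1 B major would have B (I). Bm is the degree-1 chord of B minor, so it is the borrowed i. Em (E–G–B) doesn't fit — on degree 4 B major would have E (IV). Em is the degree-4 chord of B minor, so it is the borrowed iv. C#dim (C#–E–G) doesn't fit — on degree 2 B major would have C#m (ii). C#dim is the degree-2 chord of B minor, so it is the borrowed ii°.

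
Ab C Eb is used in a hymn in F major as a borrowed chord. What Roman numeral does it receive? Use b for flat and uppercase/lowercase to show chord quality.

The root Ab is the lowered 3rd scale degree — diatonically F major has A there. The diatonic chord on degree 3 would be Am (iii), but Ab–C–Eb is the major chord from F minor. As a borrowed chord it is labeled bIII.

bIII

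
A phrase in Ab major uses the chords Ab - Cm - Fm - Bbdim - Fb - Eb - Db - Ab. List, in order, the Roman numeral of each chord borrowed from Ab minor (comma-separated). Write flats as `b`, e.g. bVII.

ii°, bVI

Ab major has the diatonic set Ab, Bbm, Cm, Db, Eb, Fm, Gdim. Ab, Cm, Fm, Eb and Db are all diatonic. Bbdim (Bb–Db–Fb) is not: scale degree 2 in Ab major carries Bbm (ii). In Ab minor the chord on that degree is Bbdim, so here it functions as ii°, borrowed from the parallel minor. Fb (Fb–Ab–Cb) doesn't fit — on degree 6 Ab major would have Fm (vi). Fb is the degree-6 chord of Ab minor, so it is the borrowed bVI.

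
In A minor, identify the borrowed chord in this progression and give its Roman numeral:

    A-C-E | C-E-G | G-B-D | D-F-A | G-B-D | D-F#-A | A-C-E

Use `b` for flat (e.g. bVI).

IV

A minor has the diatonic set Am, Bdim, C, Dm, E, F, G (with V from harmonic minor). A–C–E = Am, C–E–G = C, G–B–D = G and D–F–A = Dm all belong to that set. D–F#–A is not: scale degree 4 in A minor carries Dm (iv). In A major the chord on that degree is D, so here it functions as IV, borrowed from the parallel major.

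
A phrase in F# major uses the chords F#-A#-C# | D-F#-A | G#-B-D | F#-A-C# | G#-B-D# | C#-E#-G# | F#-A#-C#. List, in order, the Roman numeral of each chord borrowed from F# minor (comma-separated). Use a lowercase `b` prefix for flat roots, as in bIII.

In F# major the diatonic chords are F#, G#m, A#m, B, C#, D#m, E#dim. F#–A#–C# = F#, G#–B–D# = G#m and C#–E#–G# = C# all belong to that set. D–F#–A doesn't fit — on degree 6 F# major would have D#m (vi). D is the degree-6 chord of F# minor, so it is the borrowed bVI. But G#–B–D is foreign: the diatonic ii on degree 2 is G#m, whereas G#dim comes from F# minor. It is labeled ii°. F#–A–C# doesn't fit — on degree 1 F# major would have F# (I). F#m is the degree-1 chord of F# minor, so it is the borrowed i.

bVI, ii°, i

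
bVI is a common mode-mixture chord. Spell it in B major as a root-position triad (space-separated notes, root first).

G B D

Scale degree 6 in B major is G#. bVI uses the lowered form, G, taken from B minor. Building the major chord from the parallel minor on G: G–B–D.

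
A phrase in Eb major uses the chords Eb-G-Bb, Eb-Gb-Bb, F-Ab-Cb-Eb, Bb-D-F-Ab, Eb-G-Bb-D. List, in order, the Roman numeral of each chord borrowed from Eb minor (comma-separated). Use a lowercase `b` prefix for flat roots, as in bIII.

The diatonic triads in Eb major are Eb, Fm, Gm, Ab, Bb, Cm, Ddim. Eb–G–Bb = Eb, Bb–D–F–Ab = Bb7 and Eb–G–Bb–D = Ebmaj7 all belong to that set. Eb–Gb–Bb is not: scale degree 1 in Eb major carries Eb (I). In Eb minor the chord on that degree is Ebm, so here it functions as i, borrowed from the parallel minor. F–Ab–Cb–Eb is not: scale degree 2 in Eb major carries Fm (ii). In Eb minor the chord on that degree is Fm7b5, so here it functions as iiø7, borrowed from the parallel minor.

i, iiø7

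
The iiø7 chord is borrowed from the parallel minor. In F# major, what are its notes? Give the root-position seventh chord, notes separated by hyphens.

G#-B-D-F#

iiø7 is built on scale degree 2, which is G# in both F# major and its parallel. In F# minor the chord on G# is G#–B–D–F#.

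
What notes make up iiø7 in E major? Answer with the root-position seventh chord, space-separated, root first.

F# A C E

The root, F#, is scale degree 2 — the same note in E major and E minor; only the chord quality changes. In E minor the chord on F# is F#–A–C–E.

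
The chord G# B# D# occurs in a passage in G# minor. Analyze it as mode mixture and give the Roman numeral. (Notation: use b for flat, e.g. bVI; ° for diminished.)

I

G# is scale degree 1 in G# minor. G#–B#–D# is a major chord — the form found in G# major, not the diatonic i (G#m). Borrowed into G# minor it is written I.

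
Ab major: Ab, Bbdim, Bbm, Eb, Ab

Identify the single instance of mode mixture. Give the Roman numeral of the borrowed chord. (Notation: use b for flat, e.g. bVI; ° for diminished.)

ii°

The diatonic triads in Ab major are Ab, Bbm, Cm, Db, Eb, Fm, Gdim. Of the given chords, Ab, Bbm and Eb are diatonic. Bbdim (Bb–Db–Fb) doesn't fit — on degree 2 Ab major would have Bbm (ii). Bbdim is the degree-2 chord of Ab minor, so it is the borrowed ii°.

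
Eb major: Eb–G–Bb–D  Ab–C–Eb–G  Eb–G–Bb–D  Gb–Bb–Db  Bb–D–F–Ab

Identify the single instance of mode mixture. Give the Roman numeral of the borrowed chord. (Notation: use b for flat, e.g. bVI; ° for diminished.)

The diatonic triads in Eb major are Eb, Fm, Gm, Ab, Bb, Cm, Ddim. Eb–G–Bb–D = Ebmaj7, Ab–C–Eb–G = Abmaj7 and Bb–D–F–Ab = Bb7 all belong to that set. But Gb–Bb–Db is foreign: the diatonic iii on degree 3 is Gm, whereas Gb comes from Eb minor. It is labeled bIII.

bIII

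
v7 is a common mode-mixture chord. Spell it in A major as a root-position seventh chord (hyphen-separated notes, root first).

E-G-B-D

v7 is built on scale degree 5, which is E in both A major and its parallel. Stacking thirds in A minor on E gives E–G–B–D.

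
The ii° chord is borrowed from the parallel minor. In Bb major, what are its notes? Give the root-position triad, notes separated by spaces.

ii° is built on scale degree 2, which is C in both Bb major and its parallel. In Bb minor the chord on C is C–Eb–Gb.

C Eb Gb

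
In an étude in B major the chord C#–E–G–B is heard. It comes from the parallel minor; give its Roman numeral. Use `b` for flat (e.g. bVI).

iiø7

C# is scale degree 2 in B major. Diatonically B major has C#m (ii) on that degree; C#–E–G–B is instead the half-diminished-seventh chord native to B minor, so it takes the label iiø7.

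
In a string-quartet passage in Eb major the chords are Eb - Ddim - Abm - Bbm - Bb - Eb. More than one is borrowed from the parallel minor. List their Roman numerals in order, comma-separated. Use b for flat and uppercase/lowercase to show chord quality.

Eb major has the diatonic set Eb, Fm, Gm, Ab, Bb, Cm, Ddim. Eb, Ddim and Bb all belong to that set. Abm (Ab–Cb–Eb) doesn't fit — on degree 4 Eb major would have Ab (IV). Abm is the degree-4 chord of Eb minor, so it is the borrowed iv. But Bbm (Bb–Db–F) is foreign: the diatonic V on degree 5 is Bb, whereas Bbm comes from Eb minor. It is labeled v.

iv, v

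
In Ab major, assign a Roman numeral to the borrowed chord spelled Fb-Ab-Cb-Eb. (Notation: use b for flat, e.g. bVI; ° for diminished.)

bVImaj7

Fb is the lowered form of scale degree 6 in Ab major (the diatonic degree 6 is F). The diatonic chord on degree 6 would be Fm (vi), but Fb–Ab–Cb–Eb is the major-seventh chord from Ab minor. As a borrowed chord it is labeled bVImaj7.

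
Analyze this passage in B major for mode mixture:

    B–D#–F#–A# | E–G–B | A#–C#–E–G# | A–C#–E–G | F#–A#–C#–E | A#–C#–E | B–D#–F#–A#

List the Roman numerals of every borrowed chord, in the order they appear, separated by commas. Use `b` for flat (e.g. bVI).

In B major the diatonic chords are B, C#m, D#m, E, F#, G#m, A#dim. Of the given chords, B–D#–F#–A# = Bmaj7, A#–C#–E–G# = A#m7b5, F#–A#–C#–E = F#7 and A#–C#–E = A#dim are diatonic. But E–G–B is foreign: the diatonic IV on degree 4 is E, whereas Em comes from B minor. It is labeled iv. But A–C#–E–G is foreign: the diatonic vii° on degree 7 is A#dim, whereas A7 comes from B minor. It is labeled bVII7.

iv, bVII7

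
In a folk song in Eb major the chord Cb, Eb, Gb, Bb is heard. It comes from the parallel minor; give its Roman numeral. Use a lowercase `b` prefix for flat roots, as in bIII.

Cb is the lowered form of scale degree 6 in Eb major (the diatonic degree 6 is C). Cb–Eb–Gb–Bb is a major-seventh chord — the form found in Eb minor, not the diatonic vi (Cm). Borrowed into Eb major it is written bVImaj7.

bVImaj7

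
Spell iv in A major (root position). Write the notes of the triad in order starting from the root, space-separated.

D F A

iv is built on scale degree 4, which is D in both A major and its parallel. In A minor the chord on D is D–F–A.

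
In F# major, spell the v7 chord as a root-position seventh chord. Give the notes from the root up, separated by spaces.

C# E G# B

v7 is built on scale degree 5, which is C# in both F# major and its parallel. In F# minor the chord on C# is C#–E–G#–B.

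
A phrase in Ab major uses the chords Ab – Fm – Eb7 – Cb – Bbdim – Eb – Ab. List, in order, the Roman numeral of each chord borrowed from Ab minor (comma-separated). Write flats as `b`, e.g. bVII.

bIII, ii°

Ab major has the diatonic set Ab, Bbm, Cm, Db, Eb, Fm, Gdim. Ab, Fm, Eb7 and Eb are all diatonic. Cb (Cb–Eb–Gb) doesn't fit — on degree 3 Ab major would have Cm (iii). Cb is the degree-3 chord of Ab minor, so it is the borrowed bIII. But Bbdim (Bb–Db–Fb) is foreign: the diatonic ii on degree 2 is Bbm, whereas Bbdim comes from Ab minor. It is labeled ii°.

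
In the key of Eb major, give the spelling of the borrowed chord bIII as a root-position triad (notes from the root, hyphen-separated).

The root of bIII is the lowered 3rd degree: G becomes Gb. Stacking thirds in Eb minor on Gb gives Gb–Bb–Db.

Gb-Bb-Db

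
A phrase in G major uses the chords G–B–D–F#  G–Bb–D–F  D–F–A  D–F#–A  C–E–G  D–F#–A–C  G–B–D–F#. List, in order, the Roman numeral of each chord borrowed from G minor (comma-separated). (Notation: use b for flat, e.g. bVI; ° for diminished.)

i7, v

G major has the diatonic set G, Am, Bm, C, D, Em, F#dim. G–B–D–F# = Gmaj7, D–F#–A = D, C–E–G = C and D–F#–A–C = D7 are all diatonic. But G–Bb–D–F is foreign: the diatonic I on degree 1 is G, whereas Gm7 comes from G minor. It is labeled i7. D–F–A is not: scale degree 5 in G major carries D (V). In G minor the chord on that degree is Dm, so here it functions as v, borrowed from the parallel minor.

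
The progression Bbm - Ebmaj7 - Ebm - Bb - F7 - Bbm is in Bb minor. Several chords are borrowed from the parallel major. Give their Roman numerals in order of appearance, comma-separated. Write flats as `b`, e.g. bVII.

IVmaj7, I

In Bb minor (with V from harmonic minor) the diatonic chords are Bbm, Cdim, Db, Ebm, F, Gb, Ab. Bbm, Ebm and F7 are all diatonic. But Ebmaj7 (Eb–G–Bb–D) is foreign: the diatonic iv on degree 4 is Ebm, whereas Ebmaj7 comes from Bb major. It is labeled IVmaj7. Bb (Bb–D–F) doesn't fit — on degree 1 Bb minor would have Bbm (i). Bb is the degree-1 chord of Bb major, so it is the borrowed I.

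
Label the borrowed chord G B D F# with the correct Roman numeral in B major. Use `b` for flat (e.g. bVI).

bVImaj7

In B major scale degree 6 is G#; G is its lowered form, from B minor. The diatonic chord on degree 6 would be G#m (vi), but G–B–D–F# is the major-seventh chord from B minor. As a borrowed chord it is labeled bVImaj7.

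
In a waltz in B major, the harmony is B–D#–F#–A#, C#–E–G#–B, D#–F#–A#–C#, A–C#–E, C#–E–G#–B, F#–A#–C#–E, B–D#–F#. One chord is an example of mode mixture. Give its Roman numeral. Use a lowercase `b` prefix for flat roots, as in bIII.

bVII

The diatonic triads in B major are B, C#m, D#m, E, F#, G#m, A#dim. B–D#–F#–A# = Bmaj7, C#–E–G#–B = C#m7, D#–F#–A#–C# = D#m7, F#–A#–C#–E = F#7 and B–D#–F# = B all belong to that set. A–C#–E is not: scale degree 7 in B major carries A#dim (vii°). In B minor the chord on that degree is A, so here it functions as bVII, borrowed from the parallel minor.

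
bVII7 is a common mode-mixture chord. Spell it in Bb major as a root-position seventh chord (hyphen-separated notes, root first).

Ab-C-Eb-Gb

Scale degree 7 in Bb major is A. bVII7 uses the lowered form, Ab, taken from Bb minor. Stacking thirds in Bb minor on Ab gives Ab–C–Eb–Gb.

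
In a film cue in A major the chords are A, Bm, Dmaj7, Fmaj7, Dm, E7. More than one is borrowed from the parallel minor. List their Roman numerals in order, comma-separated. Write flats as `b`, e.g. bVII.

The diatonic triads in A major are A, Bm, C#m, D, E, F#m, G#dim. A, Bm, Dmaj7 and E7 all belong to that set. But Fmaj7 (F–A–C–E) is foreign: the diatonic vi on degree 6 is F#m, whereas Fmaj7 comes from A minor. It is labeled bVImaj7. Dm (D–F–A) doesn't fit — on degree 4 A major would have D (IV). Dm is the degree-4 chord of A minor, so it is the borrowed iv.

bVImaj7, iv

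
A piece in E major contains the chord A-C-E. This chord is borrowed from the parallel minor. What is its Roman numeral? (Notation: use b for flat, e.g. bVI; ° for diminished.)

A is scale degree 4 in E major. The diatonic chord on degree 4 would be A (IV), but A–C–E is the minor chord from E minor. As a borrowed chord it is labeled iv.

iv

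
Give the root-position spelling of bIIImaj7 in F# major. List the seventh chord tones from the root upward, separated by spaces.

The root of bIIImaj7 is the lowered 3rd degree: A# becomes A. In F# minor the chord on A is A–C#–E–G#.

A C# E G#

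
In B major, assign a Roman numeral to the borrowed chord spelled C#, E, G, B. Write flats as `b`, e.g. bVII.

iiø7

The root C# is the diatonic 2nd degree of B major; the borrowing shows in the chord quality. Diatonically B major has C#m (ii) on that degree; C#–E–G–B is instead the half-diminished-seventh chord native to B minor, so it takes the label iiø7.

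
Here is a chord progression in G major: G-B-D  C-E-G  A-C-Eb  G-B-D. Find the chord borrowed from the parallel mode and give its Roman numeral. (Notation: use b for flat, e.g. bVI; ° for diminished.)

ii°

G major has the diatonic set G, Am, Bm, C, D, Em, F#dim. G–B–D = G and C–E–G = C both belong to that set. A–C–Eb is not: scale degree 2 in G major carries Am (ii). In G minor the chord on that degree is Adim, so here it functions as ii°, borrowed from the parallel minor.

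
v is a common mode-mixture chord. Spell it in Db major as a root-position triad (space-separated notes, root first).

Ab Cb Eb

v is built on scale degree 5, which is Ab in both Db major and its parallel. Building the minor chord from the parallel minor on Ab: Ab–Cb–Eb.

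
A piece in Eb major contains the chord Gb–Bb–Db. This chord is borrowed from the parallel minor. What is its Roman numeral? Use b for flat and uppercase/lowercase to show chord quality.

The root Gb is the lowered 3rd scale degree — diatonically Eb major has G there. Gb–Bb–Db is a major chord — the form found in Eb minor, not the diatonic iii (Gm). Borrowed into Eb major it is written bIII.

bIII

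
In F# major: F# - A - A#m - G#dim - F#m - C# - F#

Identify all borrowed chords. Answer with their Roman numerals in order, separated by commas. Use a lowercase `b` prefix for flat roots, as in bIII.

The diatonic triads in F# major are F#, G#m, A#m, B, C#, D#m, E#dim. Of the given chords, F#, A#m and C# are diatonic. A (A–C#–E) doesn't fit — on degree 3 F# major would have A#m (iii). A is the degree-3 chord of F# minor, so it is the borrowed bIII. G#dim (G#–B–D) doesn't fit — on degree 2 F# major would have G#m (ii). G#dim is the degree-2 chord of F# minor, so it is the borrowed ii°. F#m (F#–A–C#) doesn't fit — on degree 1 F# major would have F# (I). F#m is the degree-1 chord of F# minor, so it is the borrowed i.

bIII, ii°, i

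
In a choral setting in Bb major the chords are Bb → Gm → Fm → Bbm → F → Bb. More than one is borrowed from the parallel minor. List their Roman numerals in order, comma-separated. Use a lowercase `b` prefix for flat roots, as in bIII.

In Bb major the diatonic chords are Bb, Cm, Dm, Eb, F, Gm, Adim. Bb, Gm and F are all diatonic. But Fm (F–Ab–C) is foreign: the diatonic V on degree 5 is F, whereas Fm comes from Bb minor. It is labeled v. But Bbm (Bb–Db–F) is foreign: the diatonic I on degree 1 is Bb, whereas Bbm comes from Bb minor. It is labeled i.

v, i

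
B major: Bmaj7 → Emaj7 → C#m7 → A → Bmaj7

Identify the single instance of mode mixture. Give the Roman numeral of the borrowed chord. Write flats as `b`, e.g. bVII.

bVII

The diatonic triads in B major are B, C#m, D#m, E, F#, G#m, A#dim. Of the given chords, Bmaj7, Emaj7 and C#m7 are diatonic. A (A–C#–E) is not: scale degree 7 in B major carries A#dim (vii°). In B minor the chord on that degree is A, so here it functions as bVII, borrowed from the parallel minor.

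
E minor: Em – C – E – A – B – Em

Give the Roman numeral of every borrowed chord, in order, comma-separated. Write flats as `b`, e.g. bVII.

I, IV

The diatonic triads in E minor (with V from harmonic minor) are Em, F#dim, G, Am, B, C, D. Em, C and B all belong to that set. But E (E–G#–B) is foreign: the diatonic i on degree 1 is Em, whereas E comes from E major. It is labeled I. A (A–C#–E) is not: scale degree 4 in E minor carries Am (iv). In E major the chord on that degree is A, so here it functions as IV, borrowed from the parallel major.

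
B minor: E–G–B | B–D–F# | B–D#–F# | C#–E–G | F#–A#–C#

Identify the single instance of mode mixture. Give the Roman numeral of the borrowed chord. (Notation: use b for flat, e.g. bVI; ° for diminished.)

I

In B minor (with V from harmonic minor) the diatonic chords are Bm, C#dim, D, Em, F#, G, A. Of the given chords, E–G–B = Em, B–D–F# = Bm, C#–E–G = C#dim and F#–A#–C# = F# are diatonic. But B–D#–F# is foreign: the diatonic i on degree 1 is Bm, whereas B comes from B major. It is labeled I.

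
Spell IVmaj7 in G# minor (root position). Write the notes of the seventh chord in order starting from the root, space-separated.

IVmaj7 is built on scale degree 4, which is C# in both G# minor and its parallel. Stacking thirds in G# major on C# gives C#–E#–G#–B#.

C# E# G# B#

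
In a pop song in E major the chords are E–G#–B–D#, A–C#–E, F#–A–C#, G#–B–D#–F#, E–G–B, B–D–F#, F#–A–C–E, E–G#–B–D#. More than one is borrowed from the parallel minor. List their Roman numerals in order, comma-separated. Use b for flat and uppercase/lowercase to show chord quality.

In E major the diatonic chords are E, F#m, G#m, A, B, C#m, D#dim. E–G#–B–D# = Emaj7, A–C#–E = A, F#–A–C# = F#m and G#–B–D#–F# = G#m7 are all diatonic. But E–G–B is foreign: the diatonic I on degree 1 is E, whereas Em comes from E minor. It is labeled i. B–D–F# doesn't fit — on degree 5 E major would have B (V). Bm is the degree-5 chord of E minor, so it is the borrowed v. F#–A–C–E doesn't fit — on degree 2 E major would have F#m (ii). F#m7b5 is the degree-2 chord of E minor, so it is the borrowed iiø7.

i, v, iiø7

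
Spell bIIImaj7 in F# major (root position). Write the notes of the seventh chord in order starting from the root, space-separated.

A C# E G#

Scale degree 3 in F# major is A#. bIIImaj7 uses the lowered form, A, taken from F# minor. Stacking thirds in F# minor on A gives A–C#–E–G#.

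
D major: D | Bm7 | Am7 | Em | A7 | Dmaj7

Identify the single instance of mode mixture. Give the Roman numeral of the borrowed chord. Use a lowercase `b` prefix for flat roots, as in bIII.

The diatonic triads in D major are D, Em, F#m, G, A, Bm, C#dim. D, Bm7, Em, A7 and Dmaj7 all belong to that set. But Am7 (A–C–E–G) is foreign: the diatonic V on degree 5 is A, whereas Am7 comes from D minor. It is labeled v7.

v7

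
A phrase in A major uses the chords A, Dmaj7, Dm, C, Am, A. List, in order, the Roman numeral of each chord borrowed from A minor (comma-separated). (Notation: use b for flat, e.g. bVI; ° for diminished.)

In A major the diatonic chords are A, Bm, C#m, D, E, F#m, G#dim. A and Dmaj7 both belong to that set. But Dm (D–F–A) is foreign: the diatonic IV on degree 4 is D, whereas Dm comes from A minor. It is labeled iv. C (C–E–G) is not: scale degree 3 in A major carries C#m (iii). In A minor the chord on that degree is C, so here it functions as bIII, borrowed from the parallel minor. Am (A–C–E) doesn't fit — on degree 1 A major would have A (I). Am is the degree-1 chord of A minor, so it is the borrowed i.

iv, bIII, i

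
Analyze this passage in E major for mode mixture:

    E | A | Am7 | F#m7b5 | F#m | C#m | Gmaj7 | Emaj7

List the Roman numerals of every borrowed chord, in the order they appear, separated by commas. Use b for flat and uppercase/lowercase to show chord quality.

E major has the diatonic set E, F#m, G#m, A, B, C#m, D#dim. Of the given chords, E, A, F#m, C#m and Emaj7 are diatonic. But Am7 (A–C–E–G) is foreign: the diatonic IV on degree 4 is A, whereas Am7 comes from E minor. It is labeled iv7. F#m7b5 (F#–A–C–E) doesn't fit — on degree 2 E major would have F#m (ii). F#m7b5 is the degree-2 chord of E minor, so it is the borrowed iiø7. Gmaj7 (G–B–D–F#) doesn't fit — on degree 3 E major would have G#m (iii). Gmaj7 is the degree-3 chord of E minor, so it is the borrowed bIIImaj7.

iv7, iiø7, bIIImaj7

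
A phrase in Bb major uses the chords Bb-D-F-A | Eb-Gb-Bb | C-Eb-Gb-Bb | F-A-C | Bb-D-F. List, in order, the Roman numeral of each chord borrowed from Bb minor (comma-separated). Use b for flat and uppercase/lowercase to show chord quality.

Bb major has the diatonic set Bb, Cm, Dm, Eb, F, Gm, Adim. Bb–D–F–A = Bbmaj7, F–A–C = F and Bb–D–F = Bb are all diatonic. Eb–Gb–Bb doesn't fit — on degree 4 Bb major would have Eb (IV). Ebm is the degree-4 chord of Bb minor, so it is the borrowed iv. But C–Eb–Gb–Bb is foreign: the diatonic ii on degree 2 is Cm, whereas Cm7b5 comes from Bb minor. It is labeled iiø7.

iv, iiø7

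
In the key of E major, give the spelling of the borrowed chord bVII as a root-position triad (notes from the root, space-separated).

The root of bVII is the lowered 7th degree: D# becomes D. Building the major chord from the parallel minor on D: D–F#–A.

D F# A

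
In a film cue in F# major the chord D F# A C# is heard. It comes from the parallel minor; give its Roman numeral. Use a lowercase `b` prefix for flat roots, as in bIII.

bVImaj7

The root D is the lowered 6th scale degree — diatonically F# major has D# there. D–F#–A–C# is a major-seventh chord — the form found in F# minor, not the diatonic vi (D#m). Borrowed into F# major it is written bVImaj7.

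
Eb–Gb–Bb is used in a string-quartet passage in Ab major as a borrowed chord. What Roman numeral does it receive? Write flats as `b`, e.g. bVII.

Eb is scale degree 5 in Ab major. The diatonic chord on degree 5 would be Eb (V), but Eb–Gb–Bb is the minor chord from Ab minor. As a borrowed chord it is labeled v.

v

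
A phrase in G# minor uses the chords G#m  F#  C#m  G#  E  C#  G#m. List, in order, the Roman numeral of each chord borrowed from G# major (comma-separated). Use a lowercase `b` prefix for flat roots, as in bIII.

G# minor has the diatonic set G#m, A#dim, B, C#m, D#, E, F# (with V from harmonic minor). G#m, F#, C#m and E are all diatonic. But G# (G#–B#–D#) is foreign: the diatonic i on degree 1 is G#m, whereas G# comes from G# major. It is labeled I. But C# (C#–E#–G#) is foreign: the diatonic iv on degree 4 is C#m, whereas C# comes from G# major. It is labeled IV.

I, IV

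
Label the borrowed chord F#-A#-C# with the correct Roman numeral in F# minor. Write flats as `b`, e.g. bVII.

The root F# is the diatonic 1st degree of F# minor; the borrowing shows in the chord quality. Diatonically F# minor has F#m (i) on that degree; F#–A#–C# is instead the major chord native to F# major, so it takes the label I.

I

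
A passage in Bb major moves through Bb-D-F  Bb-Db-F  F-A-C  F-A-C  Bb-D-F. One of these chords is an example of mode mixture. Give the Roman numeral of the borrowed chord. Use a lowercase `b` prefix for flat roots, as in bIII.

i

The diatonic triads in Bb major are Bb, Cm, Dm, Eb, F, Gm, Adim. Bb–D–F = Bb and F–A–C = F both belong to that set. Bb–Db–F is not: scale degree 1 in Bb major carries Bb (I). In Bb minor the chord on that degree is Bbm, so here it functions as i, borrowed from the parallel minor.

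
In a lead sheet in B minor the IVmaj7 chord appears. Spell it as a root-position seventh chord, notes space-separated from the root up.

IVmaj7 is built on scale degree 4, which is E in both B minor and its parallel. In B major the chord on E is E–G#–B–D#.

E G# B D#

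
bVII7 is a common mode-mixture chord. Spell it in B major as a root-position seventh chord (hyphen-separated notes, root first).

A-C#-E-G

The root of bVII7 is the lowered 7th degree: A# becomes A. In B minor the chord on A is A–C#–E–G.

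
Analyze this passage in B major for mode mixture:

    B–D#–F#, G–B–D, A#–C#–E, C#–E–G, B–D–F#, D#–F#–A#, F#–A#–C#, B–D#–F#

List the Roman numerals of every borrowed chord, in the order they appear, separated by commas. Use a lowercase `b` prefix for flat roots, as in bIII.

In B major the diatonic chords are B, C#m, D#m, E, F#, G#m, A#dim. B–D#–F# = B, A#–C#–E = A#dim, D#–F#–A# = D#m and F#–A#–C# = F# are all diatonic. G–B–D doesn't fit — on degree 6 B major would have G#m (vi). G is the degree-6 chord of B minor, so it is the borrowed bVI. C#–E–G doesn't fit — on degree 2 B major would have C#m (ii). C#dim is the degree-2 chord of B minor, so it is the borrowed ii°. B–D–F# is not: scale degree 1 in B major carries B (I). In B minor the chord on that degree is Bm, so here it functions as i, borrowed from the parallel minor.

bVI, ii°, i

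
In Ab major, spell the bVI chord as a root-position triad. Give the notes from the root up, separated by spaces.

Fb Ab Cb

Scale degree 6 in Ab major is F. bVI uses the lowered form, Fb, taken from Ab minor. Stacking thirds in Ab minor on Fb gives Fb–Ab–Cb.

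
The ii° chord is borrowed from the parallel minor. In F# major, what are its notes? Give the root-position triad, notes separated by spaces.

ii° is built on scale degree 2, which is G# in both F# major and its parallel. Stacking thirds in F# minor on G# gives G#–B–D.

G# B D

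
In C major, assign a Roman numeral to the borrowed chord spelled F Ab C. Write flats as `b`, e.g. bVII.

iv

The root F is the diatonic 4th degree of C major; the borrowing shows in the chord quality. The diatonic chord on degree 4 would be F (IV), but F–Ab–C is the minor chord from C minor. As a borrowed chord it is labeled iv.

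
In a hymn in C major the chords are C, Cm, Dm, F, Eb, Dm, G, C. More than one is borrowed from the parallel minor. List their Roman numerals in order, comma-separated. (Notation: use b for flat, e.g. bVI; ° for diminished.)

i, bIII

In C major the diatonic chords are C, Dm, Em, F, G, Am, Bdim. C, Dm, F and G are all diatonic. Cm (C–Eb–G) is not: scale degree 1 in C major carries C (I). In C minor the chord on that degree is Cm, so here it functions as i, borrowed from the parallel minor. Eb (Eb–G–Bb) is not: scale degree 3 in C major carries Em (iii). In C minor the chord on that degree is Eb, so here it functions as bIII, borrowed from the parallel minor.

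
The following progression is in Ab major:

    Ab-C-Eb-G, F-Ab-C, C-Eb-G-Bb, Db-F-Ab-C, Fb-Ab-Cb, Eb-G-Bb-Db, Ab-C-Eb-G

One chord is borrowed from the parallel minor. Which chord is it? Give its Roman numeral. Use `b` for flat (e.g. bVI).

bVI

The diatonic triads in Ab major are Ab, Bbm, Cm, Db, Eb, Fm, Gdim. Ab–C–Eb–G = Abmaj7, F–Ab–C = Fm, C–Eb–G–Bb = Cm7, Db–F–Ab–C = Dbmaj7 and Eb–G–Bb–Db = Eb7 are all diatonic. But Fb–Ab–Cb is foreign: the diatonic vi on degree 6 is Fm, whereas Fb comes from Ab minor. It is labeled bVI.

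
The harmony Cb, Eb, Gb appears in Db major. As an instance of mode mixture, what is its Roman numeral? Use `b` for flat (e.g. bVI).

Cb is the lowered form of scale degree 7 in Db major (the diatonic degree 7 is C). Cb–Eb–Gb is a major chord — the form found in Db minor, not the diatonic vii° (Cdim). Borrowed into Db major it is written bVII.

bVII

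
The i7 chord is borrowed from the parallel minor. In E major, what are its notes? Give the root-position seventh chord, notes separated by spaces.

i7 is built on scale degree 1, which is E in both E major and its parallel. In E minor the chord on E is E–G–B–D.

E G B D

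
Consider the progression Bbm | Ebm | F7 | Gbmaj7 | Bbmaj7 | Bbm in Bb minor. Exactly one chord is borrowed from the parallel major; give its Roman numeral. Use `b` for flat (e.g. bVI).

Bb minor has the diatonic set Bbm, Cdim, Db, Ebm, F, Gb, Ab (with V from harmonic minor). Of the given chords, Bbm, Ebm, F7 and Gbmaj7 are diatonic. Bbmaj7 (Bb–D–F–A) doesn't fit — on degree 1 Bb minor would have Bbm (i). Bbmaj7 is the degree-1 chord of Bb major, so it is the borrowed Imaj7.

Imaj7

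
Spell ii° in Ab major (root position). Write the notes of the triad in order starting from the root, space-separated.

The root, Bb, is scale degree 2 — the same note in Ab major and Ab minor; only the chord quality changes. In Ab minor the chord on Bb is Bb–Db–Fb.

Bb Db Fb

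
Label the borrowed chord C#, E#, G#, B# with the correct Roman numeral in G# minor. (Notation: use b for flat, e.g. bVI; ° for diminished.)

The root C# is the diatonic 4th degree of G# minor; the borrowing shows in the chord quality. Diatonically G# minor has C#m (iv) on that degree; C#–E#–G#–B# is instead the major-seventh chord native to G# major, so it takes the label IVmaj7.

IVmaj7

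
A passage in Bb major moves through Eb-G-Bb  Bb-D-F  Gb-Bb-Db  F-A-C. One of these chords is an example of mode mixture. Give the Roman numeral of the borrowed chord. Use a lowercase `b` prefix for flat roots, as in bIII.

The diatonic triads in Bb major are Bb, Cm, Dm, Eb, F, Gm, Adim. Of the given chords, Eb–G–Bb = Eb, Bb–D–F = Bb and F–A–C = F are diatonic. But Gb–Bb–Db is foreign: the diatonic vi on degree 6 is Gm, whereas Gb comes from Bb minor. It is labeled bVI.

bVI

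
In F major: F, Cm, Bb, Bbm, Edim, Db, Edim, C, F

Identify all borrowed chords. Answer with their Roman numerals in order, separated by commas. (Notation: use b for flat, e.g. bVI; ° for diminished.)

The diatonic triads in F major are F, Gm, Am, Bb, C, Dm, Edim. F, Bb, Edim and C all belong to that set. Cm (C–Eb–G) doesn't fit — on degree 5 F major would have C (V). Cm is the degree-5 chord of F minor, so it is the borrowed v. Bbm (Bb–Db–F) doesn't fit — on degree 4 F major would have Bb (IV). Bbm is the degree-4 chord of F minor, so it is the borrowed iv. Db (Db–F–Ab) is not: scale degree 6 in F major carries Dm (vi). In F minor the chord on that degree is Db, so here it functions as bVI, borrowed from the parallel minor.

v, iv, bVI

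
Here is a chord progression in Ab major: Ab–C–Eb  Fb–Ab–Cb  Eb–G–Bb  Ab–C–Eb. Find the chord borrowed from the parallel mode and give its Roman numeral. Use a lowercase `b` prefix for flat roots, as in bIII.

bVI

The diatonic triads in Ab major are Ab, Bbm, Cm, Db, Eb, Fm, Gdim. Of the given chords, Ab–C–Eb = Ab and Eb–G–Bb = Eb are diatonic. Fb–Ab–Cb is not: scale degree 6 in Ab major carries Fm (vi). In Ab minor the chord on that degree is Fb, so here it functions as bVI, borrowed from the parallel minor.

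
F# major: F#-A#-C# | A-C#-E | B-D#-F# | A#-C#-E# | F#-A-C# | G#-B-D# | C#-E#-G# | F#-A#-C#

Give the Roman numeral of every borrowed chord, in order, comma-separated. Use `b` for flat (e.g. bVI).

bIII, i

In F# major the diatonic chords are F#, G#m, A#m, B, C#, D#m, E#dim. F#–A#–C# = F#, B–D#–F# = B, A#–C#–E# = A#m, G#–B–D# = G#m and C#–E#–G# = C# all belong to that set. But A–C#–E is foreign: the diatonic iii on degree 3 is A#m, whereas A comes from F# minor. It is labeled bIII. F#–A–C# doesn't fit — on degree 1 F# major would have F# (I). F#m is the degree-1 chord of F# minor, so it is the borrowed i.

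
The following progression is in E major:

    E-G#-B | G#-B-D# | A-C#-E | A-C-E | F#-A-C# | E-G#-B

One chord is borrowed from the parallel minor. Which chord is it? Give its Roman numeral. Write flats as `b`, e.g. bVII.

E major has the diatonic set E, F#m, G#m, A, B, C#m, D#dim. E–G#–B = E, G#–B–D# = G#m, A–C#–E = A and F#–A–C# = F#m all belong to that set. A–C–E doesn't fit — on degree 4 E major would have A (IV). Am is the degree-4 chord of E minor, so it is the borrowed iv.

iv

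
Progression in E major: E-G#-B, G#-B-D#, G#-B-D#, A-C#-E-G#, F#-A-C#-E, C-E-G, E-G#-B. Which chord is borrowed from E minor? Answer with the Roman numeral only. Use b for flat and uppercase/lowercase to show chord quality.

The diatonic triads in E major are E, F#m, G#m, A, B, C#m, D#dim. Of the given chords, E–G#–B = E, G#–B–D# = G#m, A–C#–E–G# = Amaj7 and F#–A–C#–E = F#m7 are diatonic. C–E–G doesn't fit — on degree 6 E major would have C#m (vi). C is the degree-6 chord of E minor, so it is the borrowed bVI.

bVI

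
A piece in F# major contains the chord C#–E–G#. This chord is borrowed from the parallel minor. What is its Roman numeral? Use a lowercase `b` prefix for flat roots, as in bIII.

v

The root C# is the diatonic 5th degree of F# major; the borrowing shows in the chord quality. The diatonic chord on degree 5 would be C# (V), but C#–E–G# is the minor chord from F# minor. As a borrowed chord it is labeled v.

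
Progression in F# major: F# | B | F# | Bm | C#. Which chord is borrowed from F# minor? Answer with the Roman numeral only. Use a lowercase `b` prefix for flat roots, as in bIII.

In F# major the diatonic chords are F#, G#m, A#m, B, C#, D#m, E#dim. Of the given chords, F#, B and C# are diatonic. But Bm (B–D–F#) is foreign: the diatonic IV on degree 4 is B, whereas Bm comes from F# minor. It is labeled iv.

iv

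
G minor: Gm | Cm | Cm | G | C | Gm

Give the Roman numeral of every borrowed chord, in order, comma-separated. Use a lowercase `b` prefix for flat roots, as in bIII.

G minor has the diatonic set Gm, Adim, Bb, Cm, D, Eb, F (with V from harmonic minor). Gm and Cm are both diatonic. But G (G–B–D) is foreign: the diatonic i on degree 1 is Gm, whereas G comes from G major. It is labeled I. But C (C–E–G) is foreign: the diatonic iv on degree 4 is Cm, whereas C comes from G major. It is labeled IV.

I, IV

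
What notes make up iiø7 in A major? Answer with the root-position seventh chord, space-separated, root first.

iiø7 is built on scale degree 2, which is B in both A major and its parallel. Stacking thirds in A minor on B gives B–D–F–A.

B D F A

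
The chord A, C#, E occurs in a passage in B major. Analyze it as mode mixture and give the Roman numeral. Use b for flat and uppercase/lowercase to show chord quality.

The root A is the lowered 7th scale degree — diatonically B major has A# there. The diatonic chord on degree 7 would be A#dim (vii°), but A–C#–E is the major chord from B minor. As a borrowed chord it is labeled bVII.

bVII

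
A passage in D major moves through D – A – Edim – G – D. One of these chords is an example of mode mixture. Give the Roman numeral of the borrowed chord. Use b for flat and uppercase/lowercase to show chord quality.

ii°

The diatonic triads in D major are D, Em, F#m, G, A, Bm, C#dim. D, A and G are all diatonic. But Edim (E–G–Bb) is foreign: the diatonic ii on degree 2 is Em, whereas Edim comes from D minor. It is labeled ii°.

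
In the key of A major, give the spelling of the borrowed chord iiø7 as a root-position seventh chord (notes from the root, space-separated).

B D F A

The root, B, is scale degree 2 — the same note in A major and A minor; only the chord quality changes. In A minor the chord on B is B–D–F–A.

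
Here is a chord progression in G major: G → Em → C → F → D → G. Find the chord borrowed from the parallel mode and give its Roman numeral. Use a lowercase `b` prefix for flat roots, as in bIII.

bVII

The diatonic triads in G major are G, Am, Bm, C, D, Em, F#dim. G, Em, C and D all belong to that set. F (F–A–C) is not: scale degree 7 in G major carries F#dim (vii°). In G minor the chord on that degree is F, so here it functions as bVII, borrowed from the parallel minor.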